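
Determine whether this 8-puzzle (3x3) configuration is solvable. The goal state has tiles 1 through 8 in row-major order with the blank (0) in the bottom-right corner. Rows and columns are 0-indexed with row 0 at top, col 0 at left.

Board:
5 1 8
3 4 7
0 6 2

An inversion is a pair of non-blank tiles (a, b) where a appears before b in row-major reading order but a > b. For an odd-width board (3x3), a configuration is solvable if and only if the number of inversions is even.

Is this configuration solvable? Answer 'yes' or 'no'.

Inversions (pairs i<j in row-major order where tile[i] > tile[j] > 0): 14
14 is even, so the puzzle is solvable.

Answer: yes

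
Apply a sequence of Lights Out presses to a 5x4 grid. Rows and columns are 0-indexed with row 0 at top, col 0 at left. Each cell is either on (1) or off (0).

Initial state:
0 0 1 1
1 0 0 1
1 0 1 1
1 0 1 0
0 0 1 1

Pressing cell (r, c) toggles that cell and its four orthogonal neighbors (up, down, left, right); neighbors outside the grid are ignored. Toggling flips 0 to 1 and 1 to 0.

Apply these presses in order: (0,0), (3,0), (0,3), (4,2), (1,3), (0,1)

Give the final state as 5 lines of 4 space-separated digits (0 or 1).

Answer: 0 0 1 1
0 1 1 1
0 0 1 0
0 1 0 0
1 1 0 0

Derivation:
After press 1 at (0,0):
1 1 1 1
0 0 0 1
1 0 1 1
1 0 1 0
0 0 1 1

After press 2 at (3,0):
1 1 1 1
0 0 0 1
0 0 1 1
0 1 1 0
1 0 1 1

After press 3 at (0,3):
1 1 0 0
0 0 0 0
0 0 1 1
0 1 1 0
1 0 1 1

After press 4 at (4,2):
1 1 0 0
0 0 0 0
0 0 1 1
0 1 0 0
1 1 0 0

After press 5 at (1,3):
1 1 0 1
0 0 1 1
0 0 1 0
0 1 0 0
1 1 0 0

After press 6 at (0,1):
0 0 1 1
0 1 1 1
0 0 1 0
0 1 0 0
1 1 0 0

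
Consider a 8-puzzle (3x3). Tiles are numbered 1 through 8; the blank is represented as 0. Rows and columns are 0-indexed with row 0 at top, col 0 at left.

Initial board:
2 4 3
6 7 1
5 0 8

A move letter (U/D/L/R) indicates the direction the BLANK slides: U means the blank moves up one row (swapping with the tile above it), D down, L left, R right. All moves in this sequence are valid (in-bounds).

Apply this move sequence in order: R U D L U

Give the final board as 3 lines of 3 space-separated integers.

Answer: 2 4 3
6 0 1
5 7 8

Derivation:
After move 1 (R):
2 4 3
6 7 1
5 8 0

After move 2 (U):
2 4 3
6 7 0
5 8 1

After move 3 (D):
2 4 3
6 7 1
5 8 0

After move 4 (L):
2 4 3
6 7 1
5 0 8

After move 5 (U):
2 4 3
6 0 1
5 7 8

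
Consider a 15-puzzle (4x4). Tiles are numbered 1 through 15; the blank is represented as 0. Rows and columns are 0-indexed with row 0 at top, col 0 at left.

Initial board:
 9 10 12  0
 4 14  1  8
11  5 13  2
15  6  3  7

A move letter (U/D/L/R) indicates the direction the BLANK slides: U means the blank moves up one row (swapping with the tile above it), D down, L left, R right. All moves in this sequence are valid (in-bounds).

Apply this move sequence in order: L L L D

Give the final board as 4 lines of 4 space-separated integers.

Answer:  4  9 10 12
 0 14  1  8
11  5 13  2
15  6  3  7

Derivation:
After move 1 (L):
 9 10  0 12
 4 14  1  8
11  5 13  2
15  6  3  7

After move 2 (L):
 9  0 10 12
 4 14  1  8
11  5 13  2
15  6  3  7

After move 3 (L):
 0  9 10 12
 4 14  1  8
11  5 13  2
15  6  3  7

After move 4 (D):
 4  9 10 12
 0 14  1  8
11  5 13  2
15  6  3  7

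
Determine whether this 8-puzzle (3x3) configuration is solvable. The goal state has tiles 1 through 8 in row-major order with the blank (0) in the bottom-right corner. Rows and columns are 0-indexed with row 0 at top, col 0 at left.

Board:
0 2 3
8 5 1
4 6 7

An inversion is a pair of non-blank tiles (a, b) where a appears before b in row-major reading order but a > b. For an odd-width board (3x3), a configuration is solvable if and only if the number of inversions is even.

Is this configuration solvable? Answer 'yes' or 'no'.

Inversions (pairs i<j in row-major order where tile[i] > tile[j] > 0): 9
9 is odd, so the puzzle is not solvable.

Answer: no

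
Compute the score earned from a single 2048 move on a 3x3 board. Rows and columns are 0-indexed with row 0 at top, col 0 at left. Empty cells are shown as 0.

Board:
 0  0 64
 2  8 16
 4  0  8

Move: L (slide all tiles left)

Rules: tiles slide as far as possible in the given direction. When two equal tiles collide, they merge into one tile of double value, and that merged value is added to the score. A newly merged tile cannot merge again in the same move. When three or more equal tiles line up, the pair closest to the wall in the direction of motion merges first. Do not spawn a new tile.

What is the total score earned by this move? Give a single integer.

Slide left:
row 0: [0, 0, 64] -> [64, 0, 0]  score +0 (running 0)
row 1: [2, 8, 16] -> [2, 8, 16]  score +0 (running 0)
row 2: [4, 0, 8] -> [4, 8, 0]  score +0 (running 0)
Board after move:
64  0  0
 2  8 16
 4  8  0

Answer: 0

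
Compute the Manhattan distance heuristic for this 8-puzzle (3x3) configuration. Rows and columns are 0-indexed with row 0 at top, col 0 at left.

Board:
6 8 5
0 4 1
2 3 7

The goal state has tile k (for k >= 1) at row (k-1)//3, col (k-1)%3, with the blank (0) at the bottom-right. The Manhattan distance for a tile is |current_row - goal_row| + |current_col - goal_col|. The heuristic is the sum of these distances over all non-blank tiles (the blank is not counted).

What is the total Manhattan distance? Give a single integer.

Tile 6: at (0,0), goal (1,2), distance |0-1|+|0-2| = 3
Tile 8: at (0,1), goal (2,1), distance |0-2|+|1-1| = 2
Tile 5: at (0,2), goal (1,1), distance |0-1|+|2-1| = 2
Tile 4: at (1,1), goal (1,0), distance |1-1|+|1-0| = 1
Tile 1: at (1,2), goal (0,0), distance |1-0|+|2-0| = 3
Tile 2: at (2,0), goal (0,1), distance |2-0|+|0-1| = 3
Tile 3: at (2,1), goal (0,2), distance |2-0|+|1-2| = 3
Tile 7: at (2,2), goal (2,0), distance |2-2|+|2-0| = 2
Sum: 3 + 2 + 2 + 1 + 3 + 3 + 3 + 2 = 19

Answer: 19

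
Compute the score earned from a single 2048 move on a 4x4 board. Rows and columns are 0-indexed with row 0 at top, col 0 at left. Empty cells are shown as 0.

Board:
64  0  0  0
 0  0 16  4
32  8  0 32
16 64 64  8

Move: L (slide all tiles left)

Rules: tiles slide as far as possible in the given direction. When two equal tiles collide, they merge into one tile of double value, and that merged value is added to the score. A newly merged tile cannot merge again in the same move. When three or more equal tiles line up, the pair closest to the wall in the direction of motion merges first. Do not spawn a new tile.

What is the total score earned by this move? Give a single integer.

Slide left:
row 0: [64, 0, 0, 0] -> [64, 0, 0, 0]  score +0 (running 0)
row 1: [0, 0, 16, 4] -> [16, 4, 0, 0]  score +0 (running 0)
row 2: [32, 8, 0, 32] -> [32, 8, 32, 0]  score +0 (running 0)
row 3: [16, 64, 64, 8] -> [16, 128, 8, 0]  score +128 (running 128)
Board after move:
 64   0   0   0
 16   4   0   0
 32   8  32   0
 16 128   8   0

Answer: 128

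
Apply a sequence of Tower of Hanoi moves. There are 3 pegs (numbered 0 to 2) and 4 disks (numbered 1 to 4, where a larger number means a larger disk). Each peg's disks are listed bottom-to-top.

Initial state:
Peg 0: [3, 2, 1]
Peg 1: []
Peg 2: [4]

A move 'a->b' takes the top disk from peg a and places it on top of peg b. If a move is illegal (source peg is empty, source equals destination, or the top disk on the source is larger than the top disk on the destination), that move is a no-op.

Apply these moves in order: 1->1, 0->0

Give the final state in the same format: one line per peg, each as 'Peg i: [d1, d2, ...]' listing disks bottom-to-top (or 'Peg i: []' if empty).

After move 1 (1->1):
Peg 0: [3, 2, 1]
Peg 1: []
Peg 2: [4]

After move 2 (0->0):
Peg 0: [3, 2, 1]
Peg 1: []
Peg 2: [4]

Answer: Peg 0: [3, 2, 1]
Peg 1: []
Peg 2: [4]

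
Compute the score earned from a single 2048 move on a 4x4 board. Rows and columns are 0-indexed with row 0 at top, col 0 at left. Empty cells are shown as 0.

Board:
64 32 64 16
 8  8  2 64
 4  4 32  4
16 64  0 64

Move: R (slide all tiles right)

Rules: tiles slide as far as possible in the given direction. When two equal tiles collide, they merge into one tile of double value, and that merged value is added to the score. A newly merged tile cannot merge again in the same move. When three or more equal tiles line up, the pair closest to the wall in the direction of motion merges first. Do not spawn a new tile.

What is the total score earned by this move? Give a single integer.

Answer: 152

Derivation:
Slide right:
row 0: [64, 32, 64, 16] -> [64, 32, 64, 16]  score +0 (running 0)
row 1: [8, 8, 2, 64] -> [0, 16, 2, 64]  score +16 (running 16)
row 2: [4, 4, 32, 4] -> [0, 8, 32, 4]  score +8 (running 24)
row 3: [16, 64, 0, 64] -> [0, 0, 16, 128]  score +128 (running 152)
Board after move:
 64  32  64  16
  0  16   2  64
  0   8  32   4
  0   0  16 128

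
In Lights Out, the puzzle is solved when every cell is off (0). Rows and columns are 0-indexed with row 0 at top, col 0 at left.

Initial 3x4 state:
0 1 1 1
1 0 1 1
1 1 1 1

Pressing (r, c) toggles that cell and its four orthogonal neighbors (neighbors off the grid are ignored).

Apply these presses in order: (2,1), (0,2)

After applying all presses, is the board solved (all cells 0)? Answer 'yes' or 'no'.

Answer: no

Derivation:
After press 1 at (2,1):
0 1 1 1
1 1 1 1
0 0 0 1

After press 2 at (0,2):
0 0 0 0
1 1 0 1
0 0 0 1

Lights still on: 4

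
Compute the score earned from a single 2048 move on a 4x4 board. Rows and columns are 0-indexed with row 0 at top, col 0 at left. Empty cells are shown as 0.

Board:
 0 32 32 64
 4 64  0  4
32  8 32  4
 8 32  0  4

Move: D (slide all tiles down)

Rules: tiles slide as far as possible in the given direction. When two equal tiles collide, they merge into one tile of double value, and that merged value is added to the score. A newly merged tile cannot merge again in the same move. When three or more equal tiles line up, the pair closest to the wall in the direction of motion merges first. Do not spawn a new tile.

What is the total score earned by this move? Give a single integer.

Slide down:
col 0: [0, 4, 32, 8] -> [0, 4, 32, 8]  score +0 (running 0)
col 1: [32, 64, 8, 32] -> [32, 64, 8, 32]  score +0 (running 0)
col 2: [32, 0, 32, 0] -> [0, 0, 0, 64]  score +64 (running 64)
col 3: [64, 4, 4, 4] -> [0, 64, 4, 8]  score +8 (running 72)
Board after move:
 0 32  0  0
 4 64  0 64
32  8  0  4
 8 32 64  8

Answer: 72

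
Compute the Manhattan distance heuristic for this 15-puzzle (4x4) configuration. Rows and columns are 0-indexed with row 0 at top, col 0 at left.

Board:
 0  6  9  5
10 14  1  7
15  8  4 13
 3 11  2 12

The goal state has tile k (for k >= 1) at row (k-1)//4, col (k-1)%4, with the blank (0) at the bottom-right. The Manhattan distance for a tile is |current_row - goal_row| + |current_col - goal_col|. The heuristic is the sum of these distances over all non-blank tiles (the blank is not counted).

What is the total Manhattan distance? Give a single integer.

Tile 6: (0,1)->(1,1) = 1
Tile 9: (0,2)->(2,0) = 4
Tile 5: (0,3)->(1,0) = 4
Tile 10: (1,0)->(2,1) = 2
Tile 14: (1,1)->(3,1) = 2
Tile 1: (1,2)->(0,0) = 3
Tile 7: (1,3)->(1,2) = 1
Tile 15: (2,0)->(3,2) = 3
Tile 8: (2,1)->(1,3) = 3
Tile 4: (2,2)->(0,3) = 3
Tile 13: (2,3)->(3,0) = 4
Tile 3: (3,0)->(0,2) = 5
Tile 11: (3,1)->(2,2) = 2
Tile 2: (3,2)->(0,1) = 4
Tile 12: (3,3)->(2,3) = 1
Sum: 1 + 4 + 4 + 2 + 2 + 3 + 1 + 3 + 3 + 3 + 4 + 5 + 2 + 4 + 1 = 42

Answer: 42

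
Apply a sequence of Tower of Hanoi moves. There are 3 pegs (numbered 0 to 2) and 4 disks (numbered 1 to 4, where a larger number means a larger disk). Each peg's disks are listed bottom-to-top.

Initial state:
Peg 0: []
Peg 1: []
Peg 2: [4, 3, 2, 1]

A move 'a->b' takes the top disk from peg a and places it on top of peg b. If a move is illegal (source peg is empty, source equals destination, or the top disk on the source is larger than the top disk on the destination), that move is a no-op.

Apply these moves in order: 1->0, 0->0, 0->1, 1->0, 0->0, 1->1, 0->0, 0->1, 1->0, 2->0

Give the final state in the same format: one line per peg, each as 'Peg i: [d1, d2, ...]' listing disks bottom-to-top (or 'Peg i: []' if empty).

Answer: Peg 0: [1]
Peg 1: []
Peg 2: [4, 3, 2]

Derivation:
After move 1 (1->0):
Peg 0: []
Peg 1: []
Peg 2: [4, 3, 2, 1]

After move 2 (0->0):
Peg 0: []
Peg 1: []
Peg 2: [4, 3, 2, 1]

After move 3 (0->1):
Peg 0: []
Peg 1: []
Peg 2: [4, 3, 2, 1]

After move 4 (1->0):
Peg 0: []
Peg 1: []
Peg 2: [4, 3, 2, 1]

After move 5 (0->0):
Peg 0: []
Peg 1: []
Peg 2: [4, 3, 2, 1]

After move 6 (1->1):
Peg 0: []
Peg 1: []
Peg 2: [4, 3, 2, 1]

After move 7 (0->0):
Peg 0: []
Peg 1: []
Peg 2: [4, 3, 2, 1]

After move 8 (0->1):
Peg 0: []
Peg 1: []
Peg 2: [4, 3, 2, 1]

After move 9 (1->0):
Peg 0: []
Peg 1: []
Peg 2: [4, 3, 2, 1]

After move 10 (2->0):
Peg 0: [1]
Peg 1: []
Peg 2: [4, 3, 2]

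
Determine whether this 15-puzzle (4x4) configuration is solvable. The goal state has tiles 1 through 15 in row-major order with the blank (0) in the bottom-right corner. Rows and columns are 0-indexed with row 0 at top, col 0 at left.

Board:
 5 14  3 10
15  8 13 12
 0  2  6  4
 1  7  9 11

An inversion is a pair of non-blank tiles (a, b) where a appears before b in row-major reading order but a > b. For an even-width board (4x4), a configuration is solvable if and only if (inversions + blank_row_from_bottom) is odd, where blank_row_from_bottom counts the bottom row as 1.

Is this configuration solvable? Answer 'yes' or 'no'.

Answer: yes

Derivation:
Inversions: 59
Blank is in row 2 (0-indexed from top), which is row 2 counting from the bottom (bottom = 1).
59 + 2 = 61, which is odd, so the puzzle is solvable.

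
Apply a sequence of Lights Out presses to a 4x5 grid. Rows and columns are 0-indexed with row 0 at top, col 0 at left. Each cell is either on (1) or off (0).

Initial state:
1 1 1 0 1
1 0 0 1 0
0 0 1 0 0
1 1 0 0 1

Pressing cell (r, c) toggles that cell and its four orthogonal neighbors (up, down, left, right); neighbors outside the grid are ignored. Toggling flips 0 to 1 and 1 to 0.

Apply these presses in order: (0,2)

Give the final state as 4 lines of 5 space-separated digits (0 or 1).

Answer: 1 0 0 1 1
1 0 1 1 0
0 0 1 0 0
1 1 0 0 1

Derivation:
After press 1 at (0,2):
1 0 0 1 1
1 0 1 1 0
0 0 1 0 0
1 1 0 0 1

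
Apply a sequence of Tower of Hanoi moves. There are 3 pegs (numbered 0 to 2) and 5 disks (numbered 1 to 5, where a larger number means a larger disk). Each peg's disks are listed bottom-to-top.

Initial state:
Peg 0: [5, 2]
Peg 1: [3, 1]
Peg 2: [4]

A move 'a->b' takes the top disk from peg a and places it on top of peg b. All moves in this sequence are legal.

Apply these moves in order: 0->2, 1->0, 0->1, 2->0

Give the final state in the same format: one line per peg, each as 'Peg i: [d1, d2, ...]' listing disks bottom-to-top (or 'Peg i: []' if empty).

Answer: Peg 0: [5, 2]
Peg 1: [3, 1]
Peg 2: [4]

Derivation:
After move 1 (0->2):
Peg 0: [5]
Peg 1: [3, 1]
Peg 2: [4, 2]

After move 2 (1->0):
Peg 0: [5, 1]
Peg 1: [3]
Peg 2: [4, 2]

After move 3 (0->1):
Peg 0: [5]
Peg 1: [3, 1]
Peg 2: [4, 2]

After move 4 (2->0):
Peg 0: [5, 2]
Peg 1: [3, 1]
Peg 2: [4]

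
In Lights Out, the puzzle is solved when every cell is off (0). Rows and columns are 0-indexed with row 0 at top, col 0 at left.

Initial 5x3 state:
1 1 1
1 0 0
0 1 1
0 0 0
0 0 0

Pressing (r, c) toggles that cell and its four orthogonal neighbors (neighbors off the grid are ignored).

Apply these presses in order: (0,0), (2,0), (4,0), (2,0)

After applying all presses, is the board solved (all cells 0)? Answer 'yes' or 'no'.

After press 1 at (0,0):
0 0 1
0 0 0
0 1 1
0 0 0
0 0 0

After press 2 at (2,0):
0 0 1
1 0 0
1 0 1
1 0 0
0 0 0

After press 3 at (4,0):
0 0 1
1 0 0
1 0 1
0 0 0
1 1 0

After press 4 at (2,0):
0 0 1
0 0 0
0 1 1
1 0 0
1 1 0

Lights still on: 6

Answer: no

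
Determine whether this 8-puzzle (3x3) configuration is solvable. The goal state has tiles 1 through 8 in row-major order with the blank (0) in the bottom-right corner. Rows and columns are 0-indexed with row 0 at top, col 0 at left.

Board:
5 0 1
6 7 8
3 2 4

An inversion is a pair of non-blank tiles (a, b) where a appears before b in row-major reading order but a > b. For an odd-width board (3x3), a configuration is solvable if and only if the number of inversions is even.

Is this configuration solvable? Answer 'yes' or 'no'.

Inversions (pairs i<j in row-major order where tile[i] > tile[j] > 0): 14
14 is even, so the puzzle is solvable.

Answer: yes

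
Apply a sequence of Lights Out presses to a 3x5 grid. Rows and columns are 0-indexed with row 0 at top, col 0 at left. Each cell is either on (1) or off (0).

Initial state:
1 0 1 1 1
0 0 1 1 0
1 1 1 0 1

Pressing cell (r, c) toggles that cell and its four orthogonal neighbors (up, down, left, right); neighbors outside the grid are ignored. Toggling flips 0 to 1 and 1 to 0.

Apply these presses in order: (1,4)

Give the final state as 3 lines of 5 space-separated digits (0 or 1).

Answer: 1 0 1 1 0
0 0 1 0 1
1 1 1 0 0

Derivation:
After press 1 at (1,4):
1 0 1 1 0
0 0 1 0 1
1 1 1 0 0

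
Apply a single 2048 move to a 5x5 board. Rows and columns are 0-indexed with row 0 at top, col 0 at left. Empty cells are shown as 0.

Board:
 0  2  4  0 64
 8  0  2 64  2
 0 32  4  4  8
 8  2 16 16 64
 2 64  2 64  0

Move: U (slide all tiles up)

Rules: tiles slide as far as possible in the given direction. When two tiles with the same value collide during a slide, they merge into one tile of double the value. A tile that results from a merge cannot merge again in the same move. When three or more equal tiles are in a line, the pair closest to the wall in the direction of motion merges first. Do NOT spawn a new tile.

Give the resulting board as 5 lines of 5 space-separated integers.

Slide up:
col 0: [0, 8, 0, 8, 2] -> [16, 2, 0, 0, 0]
col 1: [2, 0, 32, 2, 64] -> [2, 32, 2, 64, 0]
col 2: [4, 2, 4, 16, 2] -> [4, 2, 4, 16, 2]
col 3: [0, 64, 4, 16, 64] -> [64, 4, 16, 64, 0]
col 4: [64, 2, 8, 64, 0] -> [64, 2, 8, 64, 0]

Answer: 16  2  4 64 64
 2 32  2  4  2
 0  2  4 16  8
 0 64 16 64 64
 0  0  2  0  0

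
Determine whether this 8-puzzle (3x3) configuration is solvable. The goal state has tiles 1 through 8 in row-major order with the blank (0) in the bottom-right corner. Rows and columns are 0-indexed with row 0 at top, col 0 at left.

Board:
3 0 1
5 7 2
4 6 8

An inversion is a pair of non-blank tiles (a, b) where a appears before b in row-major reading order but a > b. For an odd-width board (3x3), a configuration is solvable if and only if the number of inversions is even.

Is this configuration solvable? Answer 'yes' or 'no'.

Answer: no

Derivation:
Inversions (pairs i<j in row-major order where tile[i] > tile[j] > 0): 7
7 is odd, so the puzzle is not solvable.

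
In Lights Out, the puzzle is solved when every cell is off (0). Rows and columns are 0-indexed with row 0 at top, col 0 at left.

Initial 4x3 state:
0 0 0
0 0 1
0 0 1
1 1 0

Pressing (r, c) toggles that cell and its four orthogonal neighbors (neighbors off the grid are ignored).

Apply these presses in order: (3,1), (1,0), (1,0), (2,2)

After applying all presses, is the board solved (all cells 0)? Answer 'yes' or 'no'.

Answer: yes

Derivation:
After press 1 at (3,1):
0 0 0
0 0 1
0 1 1
0 0 1

After press 2 at (1,0):
1 0 0
1 1 1
1 1 1
0 0 1

After press 3 at (1,0):
0 0 0
0 0 1
0 1 1
0 0 1

After press 4 at (2,2):
0 0 0
0 0 0
0 0 0
0 0 0

Lights still on: 0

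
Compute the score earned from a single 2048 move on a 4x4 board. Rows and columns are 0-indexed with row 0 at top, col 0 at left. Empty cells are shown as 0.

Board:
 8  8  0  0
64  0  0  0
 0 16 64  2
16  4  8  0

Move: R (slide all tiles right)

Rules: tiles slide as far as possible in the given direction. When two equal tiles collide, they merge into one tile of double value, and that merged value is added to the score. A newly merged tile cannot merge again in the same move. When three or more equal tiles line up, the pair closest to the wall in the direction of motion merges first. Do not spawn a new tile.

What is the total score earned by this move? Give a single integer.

Slide right:
row 0: [8, 8, 0, 0] -> [0, 0, 0, 16]  score +16 (running 16)
row 1: [64, 0, 0, 0] -> [0, 0, 0, 64]  score +0 (running 16)
row 2: [0, 16, 64, 2] -> [0, 16, 64, 2]  score +0 (running 16)
row 3: [16, 4, 8, 0] -> [0, 16, 4, 8]  score +0 (running 16)
Board after move:
 0  0  0 16
 0  0  0 64
 0 16 64  2
 0 16  4  8

Answer: 16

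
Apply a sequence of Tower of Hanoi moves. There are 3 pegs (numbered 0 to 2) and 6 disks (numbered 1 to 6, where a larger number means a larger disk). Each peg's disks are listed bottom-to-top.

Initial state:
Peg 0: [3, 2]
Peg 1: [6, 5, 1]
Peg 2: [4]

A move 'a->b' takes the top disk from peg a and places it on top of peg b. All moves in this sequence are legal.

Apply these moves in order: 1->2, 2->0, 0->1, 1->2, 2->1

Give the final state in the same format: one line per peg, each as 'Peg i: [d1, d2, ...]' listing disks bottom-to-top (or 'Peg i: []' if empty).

After move 1 (1->2):
Peg 0: [3, 2]
Peg 1: [6, 5]
Peg 2: [4, 1]

After move 2 (2->0):
Peg 0: [3, 2, 1]
Peg 1: [6, 5]
Peg 2: [4]

After move 3 (0->1):
Peg 0: [3, 2]
Peg 1: [6, 5, 1]
Peg 2: [4]

After move 4 (1->2):
Peg 0: [3, 2]
Peg 1: [6, 5]
Peg 2: [4, 1]

After move 5 (2->1):
Peg 0: [3, 2]
Peg 1: [6, 5, 1]
Peg 2: [4]

Answer: Peg 0: [3, 2]
Peg 1: [6, 5, 1]
Peg 2: [4]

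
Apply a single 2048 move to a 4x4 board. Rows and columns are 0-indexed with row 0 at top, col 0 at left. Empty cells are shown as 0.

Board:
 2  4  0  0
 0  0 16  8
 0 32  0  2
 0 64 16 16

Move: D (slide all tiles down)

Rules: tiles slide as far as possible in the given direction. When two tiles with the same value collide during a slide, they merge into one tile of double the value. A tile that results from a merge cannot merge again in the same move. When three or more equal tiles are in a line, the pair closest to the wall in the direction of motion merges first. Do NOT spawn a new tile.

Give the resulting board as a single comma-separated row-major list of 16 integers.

Answer: 0, 0, 0, 0, 0, 4, 0, 8, 0, 32, 0, 2, 2, 64, 32, 16

Derivation:
Slide down:
col 0: [2, 0, 0, 0] -> [0, 0, 0, 2]
col 1: [4, 0, 32, 64] -> [0, 4, 32, 64]
col 2: [0, 16, 0, 16] -> [0, 0, 0, 32]
col 3: [0, 8, 2, 16] -> [0, 8, 2, 16]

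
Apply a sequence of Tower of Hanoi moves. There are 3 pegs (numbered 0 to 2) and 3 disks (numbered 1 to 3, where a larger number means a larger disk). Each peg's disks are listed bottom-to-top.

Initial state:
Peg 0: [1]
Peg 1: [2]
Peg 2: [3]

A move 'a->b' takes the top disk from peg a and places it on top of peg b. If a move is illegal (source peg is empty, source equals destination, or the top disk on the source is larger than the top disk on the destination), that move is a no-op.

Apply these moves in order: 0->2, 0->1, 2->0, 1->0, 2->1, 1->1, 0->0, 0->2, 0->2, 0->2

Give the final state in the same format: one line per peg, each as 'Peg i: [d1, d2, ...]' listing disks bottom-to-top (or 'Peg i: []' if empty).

After move 1 (0->2):
Peg 0: []
Peg 1: [2]
Peg 2: [3, 1]

After move 2 (0->1):
Peg 0: []
Peg 1: [2]
Peg 2: [3, 1]

After move 3 (2->0):
Peg 0: [1]
Peg 1: [2]
Peg 2: [3]

After move 4 (1->0):
Peg 0: [1]
Peg 1: [2]
Peg 2: [3]

After move 5 (2->1):
Peg 0: [1]
Peg 1: [2]
Peg 2: [3]

After move 6 (1->1):
Peg 0: [1]
Peg 1: [2]
Peg 2: [3]

After move 7 (0->0):
Peg 0: [1]
Peg 1: [2]
Peg 2: [3]

After move 8 (0->2):
Peg 0: []
Peg 1: [2]
Peg 2: [3, 1]

After move 9 (0->2):
Peg 0: []
Peg 1: [2]
Peg 2: [3, 1]

After move 10 (0->2):
Peg 0: []
Peg 1: [2]
Peg 2: [3, 1]

Answer: Peg 0: []
Peg 1: [2]
Peg 2: [3, 1]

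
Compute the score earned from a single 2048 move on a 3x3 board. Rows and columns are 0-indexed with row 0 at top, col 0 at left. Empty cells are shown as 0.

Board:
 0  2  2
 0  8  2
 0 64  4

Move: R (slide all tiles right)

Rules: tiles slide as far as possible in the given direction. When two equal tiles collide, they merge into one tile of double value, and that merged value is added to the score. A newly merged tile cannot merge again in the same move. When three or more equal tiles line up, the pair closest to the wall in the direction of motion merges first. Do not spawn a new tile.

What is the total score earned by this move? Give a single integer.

Slide right:
row 0: [0, 2, 2] -> [0, 0, 4]  score +4 (running 4)
row 1: [0, 8, 2] -> [0, 8, 2]  score +0 (running 4)
row 2: [0, 64, 4] -> [0, 64, 4]  score +0 (running 4)
Board after move:
 0  0  4
 0  8  2
 0 64  4

Answer: 4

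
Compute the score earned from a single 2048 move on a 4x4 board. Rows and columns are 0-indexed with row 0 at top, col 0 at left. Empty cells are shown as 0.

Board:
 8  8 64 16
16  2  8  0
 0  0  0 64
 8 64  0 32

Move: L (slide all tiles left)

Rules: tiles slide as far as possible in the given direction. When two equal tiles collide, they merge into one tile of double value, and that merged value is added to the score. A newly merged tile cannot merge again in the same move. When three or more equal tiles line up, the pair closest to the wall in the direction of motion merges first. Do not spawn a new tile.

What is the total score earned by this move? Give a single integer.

Slide left:
row 0: [8, 8, 64, 16] -> [16, 64, 16, 0]  score +16 (running 16)
row 1: [16, 2, 8, 0] -> [16, 2, 8, 0]  score +0 (running 16)
row 2: [0, 0, 0, 64] -> [64, 0, 0, 0]  score +0 (running 16)
row 3: [8, 64, 0, 32] -> [8, 64, 32, 0]  score +0 (running 16)
Board after move:
16 64 16  0
16  2  8  0
64  0  0  0
 8 64 32  0

Answer: 16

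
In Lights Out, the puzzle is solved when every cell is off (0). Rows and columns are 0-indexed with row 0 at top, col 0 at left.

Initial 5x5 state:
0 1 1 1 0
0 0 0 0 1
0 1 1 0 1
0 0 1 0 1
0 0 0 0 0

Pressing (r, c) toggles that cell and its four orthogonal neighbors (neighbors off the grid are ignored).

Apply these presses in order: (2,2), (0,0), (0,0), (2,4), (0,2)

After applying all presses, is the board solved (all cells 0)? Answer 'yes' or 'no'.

After press 1 at (2,2):
0 1 1 1 0
0 0 1 0 1
0 0 0 1 1
0 0 0 0 1
0 0 0 0 0

After press 2 at (0,0):
1 0 1 1 0
1 0 1 0 1
0 0 0 1 1
0 0 0 0 1
0 0 0 0 0

After press 3 at (0,0):
0 1 1 1 0
0 0 1 0 1
0 0 0 1 1
0 0 0 0 1
0 0 0 0 0

After press 4 at (2,4):
0 1 1 1 0
0 0 1 0 0
0 0 0 0 0
0 0 0 0 0
0 0 0 0 0

After press 5 at (0,2):
0 0 0 0 0
0 0 0 0 0
0 0 0 0 0
0 0 0 0 0
0 0 0 0 0

Lights still on: 0

Answer: yes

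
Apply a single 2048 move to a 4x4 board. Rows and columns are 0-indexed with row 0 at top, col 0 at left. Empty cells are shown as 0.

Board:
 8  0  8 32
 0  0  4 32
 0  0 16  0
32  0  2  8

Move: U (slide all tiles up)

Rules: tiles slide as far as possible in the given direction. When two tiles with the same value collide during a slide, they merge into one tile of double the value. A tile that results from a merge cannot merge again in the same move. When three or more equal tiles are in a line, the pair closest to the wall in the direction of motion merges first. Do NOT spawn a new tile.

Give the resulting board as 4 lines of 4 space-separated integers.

Answer:  8  0  8 64
32  0  4  8
 0  0 16  0
 0  0  2  0

Derivation:
Slide up:
col 0: [8, 0, 0, 32] -> [8, 32, 0, 0]
col 1: [0, 0, 0, 0] -> [0, 0, 0, 0]
col 2: [8, 4, 16, 2] -> [8, 4, 16, 2]
col 3: [32, 32, 0, 8] -> [64, 8, 0, 0]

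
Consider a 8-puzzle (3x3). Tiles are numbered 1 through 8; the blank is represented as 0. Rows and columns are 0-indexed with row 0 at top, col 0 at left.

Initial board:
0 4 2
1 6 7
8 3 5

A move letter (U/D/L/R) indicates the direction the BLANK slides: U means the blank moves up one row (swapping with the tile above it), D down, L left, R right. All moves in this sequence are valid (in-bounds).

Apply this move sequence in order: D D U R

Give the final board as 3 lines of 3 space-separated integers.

Answer: 1 4 2
6 0 7
8 3 5

Derivation:
After move 1 (D):
1 4 2
0 6 7
8 3 5

After move 2 (D):
1 4 2
8 6 7
0 3 5

After move 3 (U):
1 4 2
0 6 7
8 3 5

After move 4 (R):
1 4 2
6 0 7
8 3 5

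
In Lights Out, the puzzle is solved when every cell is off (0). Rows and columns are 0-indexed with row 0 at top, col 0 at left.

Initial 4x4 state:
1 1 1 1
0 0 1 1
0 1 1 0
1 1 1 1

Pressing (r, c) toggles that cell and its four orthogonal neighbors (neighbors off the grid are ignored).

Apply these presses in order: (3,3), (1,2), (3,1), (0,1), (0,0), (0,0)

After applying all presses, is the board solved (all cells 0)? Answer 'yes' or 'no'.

Answer: no

Derivation:
After press 1 at (3,3):
1 1 1 1
0 0 1 1
0 1 1 1
1 1 0 0

After press 2 at (1,2):
1 1 0 1
0 1 0 0
0 1 0 1
1 1 0 0

After press 3 at (3,1):
1 1 0 1
0 1 0 0
0 0 0 1
0 0 1 0

After press 4 at (0,1):
0 0 1 1
0 0 0 0
0 0 0 1
0 0 1 0

After press 5 at (0,0):
1 1 1 1
1 0 0 0
0 0 0 1
0 0 1 0

After press 6 at (0,0):
0 0 1 1
0 0 0 0
0 0 0 1
0 0 1 0

Lights still on: 4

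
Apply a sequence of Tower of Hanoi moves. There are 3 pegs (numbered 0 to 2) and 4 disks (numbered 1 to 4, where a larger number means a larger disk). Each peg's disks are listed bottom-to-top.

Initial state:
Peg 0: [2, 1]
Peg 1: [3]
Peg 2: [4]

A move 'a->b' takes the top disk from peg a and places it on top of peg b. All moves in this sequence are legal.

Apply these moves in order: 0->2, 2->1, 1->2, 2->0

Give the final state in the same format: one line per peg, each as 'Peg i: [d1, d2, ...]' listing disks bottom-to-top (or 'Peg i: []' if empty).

After move 1 (0->2):
Peg 0: [2]
Peg 1: [3]
Peg 2: [4, 1]

After move 2 (2->1):
Peg 0: [2]
Peg 1: [3, 1]
Peg 2: [4]

After move 3 (1->2):
Peg 0: [2]
Peg 1: [3]
Peg 2: [4, 1]

After move 4 (2->0):
Peg 0: [2, 1]
Peg 1: [3]
Peg 2: [4]

Answer: Peg 0: [2, 1]
Peg 1: [3]
Peg 2: [4]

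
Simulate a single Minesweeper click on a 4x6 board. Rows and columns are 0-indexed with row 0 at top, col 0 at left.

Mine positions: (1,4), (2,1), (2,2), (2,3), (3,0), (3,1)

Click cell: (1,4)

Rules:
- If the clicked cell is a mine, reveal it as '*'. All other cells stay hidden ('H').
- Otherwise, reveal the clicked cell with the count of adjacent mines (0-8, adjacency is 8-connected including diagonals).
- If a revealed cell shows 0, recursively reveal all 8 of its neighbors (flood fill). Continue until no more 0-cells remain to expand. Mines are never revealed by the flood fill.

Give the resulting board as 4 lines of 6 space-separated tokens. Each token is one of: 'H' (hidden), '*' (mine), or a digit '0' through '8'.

H H H H H H
H H H H * H
H H H H H H
H H H H H H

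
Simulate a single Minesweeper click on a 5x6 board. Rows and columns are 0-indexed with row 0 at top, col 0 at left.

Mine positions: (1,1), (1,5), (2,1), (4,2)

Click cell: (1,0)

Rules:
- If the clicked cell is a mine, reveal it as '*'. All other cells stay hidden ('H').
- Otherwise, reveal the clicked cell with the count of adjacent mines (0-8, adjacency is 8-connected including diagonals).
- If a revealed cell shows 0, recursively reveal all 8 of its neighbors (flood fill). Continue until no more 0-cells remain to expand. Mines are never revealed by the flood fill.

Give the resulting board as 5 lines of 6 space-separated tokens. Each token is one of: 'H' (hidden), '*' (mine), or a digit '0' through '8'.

H H H H H H
2 H H H H H
H H H H H H
H H H H H H
H H H H H H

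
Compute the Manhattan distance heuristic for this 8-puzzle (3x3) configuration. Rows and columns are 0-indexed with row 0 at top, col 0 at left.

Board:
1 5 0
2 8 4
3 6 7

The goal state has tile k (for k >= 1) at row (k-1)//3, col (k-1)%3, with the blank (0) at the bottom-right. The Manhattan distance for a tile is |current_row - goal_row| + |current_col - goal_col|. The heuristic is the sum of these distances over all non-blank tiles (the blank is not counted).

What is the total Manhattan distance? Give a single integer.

Tile 1: (0,0)->(0,0) = 0
Tile 5: (0,1)->(1,1) = 1
Tile 2: (1,0)->(0,1) = 2
Tile 8: (1,1)->(2,1) = 1
Tile 4: (1,2)->(1,0) = 2
Tile 3: (2,0)->(0,2) = 4
Tile 6: (2,1)->(1,2) = 2
Tile 7: (2,2)->(2,0) = 2
Sum: 0 + 1 + 2 + 1 + 2 + 4 + 2 + 2 = 14

Answer: 14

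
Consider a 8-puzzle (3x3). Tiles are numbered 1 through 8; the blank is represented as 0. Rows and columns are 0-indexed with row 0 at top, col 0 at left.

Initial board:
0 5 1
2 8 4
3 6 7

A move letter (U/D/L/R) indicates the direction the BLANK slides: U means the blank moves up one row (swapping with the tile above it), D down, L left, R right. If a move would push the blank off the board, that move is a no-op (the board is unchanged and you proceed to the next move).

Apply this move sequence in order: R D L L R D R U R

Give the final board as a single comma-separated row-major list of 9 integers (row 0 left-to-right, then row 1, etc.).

After move 1 (R):
5 0 1
2 8 4
3 6 7

After move 2 (D):
5 8 1
2 0 4
3 6 7

After move 3 (L):
5 8 1
0 2 4
3 6 7

After move 4 (L):
5 8 1
0 2 4
3 6 7

After move 5 (R):
5 8 1
2 0 4
3 6 7

After move 6 (D):
5 8 1
2 6 4
3 0 7

After move 7 (R):
5 8 1
2 6 4
3 7 0

After move 8 (U):
5 8 1
2 6 0
3 7 4

After move 9 (R):
5 8 1
2 6 0
3 7 4

Answer: 5, 8, 1, 2, 6, 0, 3, 7, 4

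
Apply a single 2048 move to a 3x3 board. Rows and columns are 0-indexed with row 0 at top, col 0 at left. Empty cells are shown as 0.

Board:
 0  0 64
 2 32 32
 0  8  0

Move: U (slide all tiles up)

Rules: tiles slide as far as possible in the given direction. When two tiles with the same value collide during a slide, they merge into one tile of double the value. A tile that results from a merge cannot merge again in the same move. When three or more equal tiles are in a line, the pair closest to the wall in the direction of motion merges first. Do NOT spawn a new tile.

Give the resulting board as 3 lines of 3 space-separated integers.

Slide up:
col 0: [0, 2, 0] -> [2, 0, 0]
col 1: [0, 32, 8] -> [32, 8, 0]
col 2: [64, 32, 0] -> [64, 32, 0]

Answer:  2 32 64
 0  8 32
 0  0  0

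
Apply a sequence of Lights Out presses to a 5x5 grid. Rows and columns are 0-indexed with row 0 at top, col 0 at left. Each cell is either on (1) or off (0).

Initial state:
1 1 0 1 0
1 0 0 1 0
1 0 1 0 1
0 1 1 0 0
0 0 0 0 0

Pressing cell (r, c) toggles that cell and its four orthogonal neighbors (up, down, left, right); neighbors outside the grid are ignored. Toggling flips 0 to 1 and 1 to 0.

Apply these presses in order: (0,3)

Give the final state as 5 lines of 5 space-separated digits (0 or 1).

After press 1 at (0,3):
1 1 1 0 1
1 0 0 0 0
1 0 1 0 1
0 1 1 0 0
0 0 0 0 0

Answer: 1 1 1 0 1
1 0 0 0 0
1 0 1 0 1
0 1 1 0 0
0 0 0 0 0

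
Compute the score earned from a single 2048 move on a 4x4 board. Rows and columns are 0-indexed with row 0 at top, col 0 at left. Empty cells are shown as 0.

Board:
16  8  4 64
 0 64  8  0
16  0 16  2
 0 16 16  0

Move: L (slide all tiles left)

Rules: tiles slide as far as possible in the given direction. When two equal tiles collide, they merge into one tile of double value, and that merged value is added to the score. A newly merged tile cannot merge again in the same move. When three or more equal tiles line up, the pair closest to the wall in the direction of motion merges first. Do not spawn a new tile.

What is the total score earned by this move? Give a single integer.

Answer: 64

Derivation:
Slide left:
row 0: [16, 8, 4, 64] -> [16, 8, 4, 64]  score +0 (running 0)
row 1: [0, 64, 8, 0] -> [64, 8, 0, 0]  score +0 (running 0)
row 2: [16, 0, 16, 2] -> [32, 2, 0, 0]  score +32 (running 32)
row 3: [0, 16, 16, 0] -> [32, 0, 0, 0]  score +32 (running 64)
Board after move:
16  8  4 64
64  8  0  0
32  2  0  0
32  0  0  0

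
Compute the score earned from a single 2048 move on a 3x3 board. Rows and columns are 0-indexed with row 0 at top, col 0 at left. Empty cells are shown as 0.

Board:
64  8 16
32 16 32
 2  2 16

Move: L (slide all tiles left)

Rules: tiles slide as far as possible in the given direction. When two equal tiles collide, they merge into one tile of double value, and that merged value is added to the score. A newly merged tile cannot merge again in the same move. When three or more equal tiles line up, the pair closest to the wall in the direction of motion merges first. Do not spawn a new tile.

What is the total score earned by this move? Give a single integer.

Slide left:
row 0: [64, 8, 16] -> [64, 8, 16]  score +0 (running 0)
row 1: [32, 16, 32] -> [32, 16, 32]  score +0 (running 0)
row 2: [2, 2, 16] -> [4, 16, 0]  score +4 (running 4)
Board after move:
64  8 16
32 16 32
 4 16  0

Answer: 4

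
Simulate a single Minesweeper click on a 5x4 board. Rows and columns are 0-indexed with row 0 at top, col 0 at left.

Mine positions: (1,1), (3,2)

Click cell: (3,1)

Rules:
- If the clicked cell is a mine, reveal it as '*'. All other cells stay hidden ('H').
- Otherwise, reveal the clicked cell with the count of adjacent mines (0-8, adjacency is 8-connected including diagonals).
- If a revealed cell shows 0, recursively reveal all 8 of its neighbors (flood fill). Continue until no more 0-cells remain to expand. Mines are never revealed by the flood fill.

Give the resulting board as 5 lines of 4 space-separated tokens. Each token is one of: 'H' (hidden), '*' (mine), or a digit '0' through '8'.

H H H H
H H H H
H H H H
H 1 H H
H H H H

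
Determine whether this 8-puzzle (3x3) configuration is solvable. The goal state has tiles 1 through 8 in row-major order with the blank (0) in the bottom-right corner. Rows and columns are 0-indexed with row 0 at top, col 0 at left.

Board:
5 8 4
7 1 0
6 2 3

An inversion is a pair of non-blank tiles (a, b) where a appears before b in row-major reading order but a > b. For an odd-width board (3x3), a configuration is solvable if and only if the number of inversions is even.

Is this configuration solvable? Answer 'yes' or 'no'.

Answer: no

Derivation:
Inversions (pairs i<j in row-major order where tile[i] > tile[j] > 0): 19
19 is odd, so the puzzle is not solvable.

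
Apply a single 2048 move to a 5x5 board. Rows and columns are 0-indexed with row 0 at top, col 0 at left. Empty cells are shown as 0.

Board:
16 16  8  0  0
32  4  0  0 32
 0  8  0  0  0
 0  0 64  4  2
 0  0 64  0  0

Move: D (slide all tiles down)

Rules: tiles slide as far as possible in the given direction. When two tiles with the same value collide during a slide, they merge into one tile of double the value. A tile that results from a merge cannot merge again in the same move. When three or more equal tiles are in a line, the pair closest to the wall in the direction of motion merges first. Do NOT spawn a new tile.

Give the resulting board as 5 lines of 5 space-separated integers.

Slide down:
col 0: [16, 32, 0, 0, 0] -> [0, 0, 0, 16, 32]
col 1: [16, 4, 8, 0, 0] -> [0, 0, 16, 4, 8]
col 2: [8, 0, 0, 64, 64] -> [0, 0, 0, 8, 128]
col 3: [0, 0, 0, 4, 0] -> [0, 0, 0, 0, 4]
col 4: [0, 32, 0, 2, 0] -> [0, 0, 0, 32, 2]

Answer:   0   0   0   0   0
  0   0   0   0   0
  0  16   0   0   0
 16   4   8   0  32
 32   8 128   4   2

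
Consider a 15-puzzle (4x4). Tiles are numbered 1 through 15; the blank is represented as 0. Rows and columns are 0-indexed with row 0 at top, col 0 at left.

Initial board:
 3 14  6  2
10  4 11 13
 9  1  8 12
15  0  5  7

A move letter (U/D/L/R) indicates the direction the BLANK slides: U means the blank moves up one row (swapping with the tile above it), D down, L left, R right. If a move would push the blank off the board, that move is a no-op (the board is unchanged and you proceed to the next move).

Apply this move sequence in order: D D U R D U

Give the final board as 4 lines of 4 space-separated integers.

After move 1 (D):
 3 14  6  2
10  4 11 13
 9  1  8 12
15  0  5  7

After move 2 (D):
 3 14  6  2
10  4 11 13
 9  1  8 12
15  0  5  7

After move 3 (U):
 3 14  6  2
10  4 11 13
 9  0  8 12
15  1  5  7

After move 4 (R):
 3 14  6  2
10  4 11 13
 9  8  0 12
15  1  5  7

After move 5 (D):
 3 14  6  2
10  4 11 13
 9  8  5 12
15  1  0  7

After move 6 (U):
 3 14  6  2
10  4 11 13
 9  8  0 12
15  1  5  7

Answer:  3 14  6  2
10  4 11 13
 9  8  0 12
15  1  5  7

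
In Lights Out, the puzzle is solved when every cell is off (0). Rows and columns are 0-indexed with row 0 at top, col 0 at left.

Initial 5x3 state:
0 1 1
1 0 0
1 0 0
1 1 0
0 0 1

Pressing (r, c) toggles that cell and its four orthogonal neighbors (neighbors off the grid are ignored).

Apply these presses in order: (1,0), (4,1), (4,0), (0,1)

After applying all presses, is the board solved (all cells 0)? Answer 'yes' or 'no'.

After press 1 at (1,0):
1 1 1
0 1 0
0 0 0
1 1 0
0 0 1

After press 2 at (4,1):
1 1 1
0 1 0
0 0 0
1 0 0
1 1 0

After press 3 at (4,0):
1 1 1
0 1 0
0 0 0
0 0 0
0 0 0

After press 4 at (0,1):
0 0 0
0 0 0
0 0 0
0 0 0
0 0 0

Lights still on: 0

Answer: yes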